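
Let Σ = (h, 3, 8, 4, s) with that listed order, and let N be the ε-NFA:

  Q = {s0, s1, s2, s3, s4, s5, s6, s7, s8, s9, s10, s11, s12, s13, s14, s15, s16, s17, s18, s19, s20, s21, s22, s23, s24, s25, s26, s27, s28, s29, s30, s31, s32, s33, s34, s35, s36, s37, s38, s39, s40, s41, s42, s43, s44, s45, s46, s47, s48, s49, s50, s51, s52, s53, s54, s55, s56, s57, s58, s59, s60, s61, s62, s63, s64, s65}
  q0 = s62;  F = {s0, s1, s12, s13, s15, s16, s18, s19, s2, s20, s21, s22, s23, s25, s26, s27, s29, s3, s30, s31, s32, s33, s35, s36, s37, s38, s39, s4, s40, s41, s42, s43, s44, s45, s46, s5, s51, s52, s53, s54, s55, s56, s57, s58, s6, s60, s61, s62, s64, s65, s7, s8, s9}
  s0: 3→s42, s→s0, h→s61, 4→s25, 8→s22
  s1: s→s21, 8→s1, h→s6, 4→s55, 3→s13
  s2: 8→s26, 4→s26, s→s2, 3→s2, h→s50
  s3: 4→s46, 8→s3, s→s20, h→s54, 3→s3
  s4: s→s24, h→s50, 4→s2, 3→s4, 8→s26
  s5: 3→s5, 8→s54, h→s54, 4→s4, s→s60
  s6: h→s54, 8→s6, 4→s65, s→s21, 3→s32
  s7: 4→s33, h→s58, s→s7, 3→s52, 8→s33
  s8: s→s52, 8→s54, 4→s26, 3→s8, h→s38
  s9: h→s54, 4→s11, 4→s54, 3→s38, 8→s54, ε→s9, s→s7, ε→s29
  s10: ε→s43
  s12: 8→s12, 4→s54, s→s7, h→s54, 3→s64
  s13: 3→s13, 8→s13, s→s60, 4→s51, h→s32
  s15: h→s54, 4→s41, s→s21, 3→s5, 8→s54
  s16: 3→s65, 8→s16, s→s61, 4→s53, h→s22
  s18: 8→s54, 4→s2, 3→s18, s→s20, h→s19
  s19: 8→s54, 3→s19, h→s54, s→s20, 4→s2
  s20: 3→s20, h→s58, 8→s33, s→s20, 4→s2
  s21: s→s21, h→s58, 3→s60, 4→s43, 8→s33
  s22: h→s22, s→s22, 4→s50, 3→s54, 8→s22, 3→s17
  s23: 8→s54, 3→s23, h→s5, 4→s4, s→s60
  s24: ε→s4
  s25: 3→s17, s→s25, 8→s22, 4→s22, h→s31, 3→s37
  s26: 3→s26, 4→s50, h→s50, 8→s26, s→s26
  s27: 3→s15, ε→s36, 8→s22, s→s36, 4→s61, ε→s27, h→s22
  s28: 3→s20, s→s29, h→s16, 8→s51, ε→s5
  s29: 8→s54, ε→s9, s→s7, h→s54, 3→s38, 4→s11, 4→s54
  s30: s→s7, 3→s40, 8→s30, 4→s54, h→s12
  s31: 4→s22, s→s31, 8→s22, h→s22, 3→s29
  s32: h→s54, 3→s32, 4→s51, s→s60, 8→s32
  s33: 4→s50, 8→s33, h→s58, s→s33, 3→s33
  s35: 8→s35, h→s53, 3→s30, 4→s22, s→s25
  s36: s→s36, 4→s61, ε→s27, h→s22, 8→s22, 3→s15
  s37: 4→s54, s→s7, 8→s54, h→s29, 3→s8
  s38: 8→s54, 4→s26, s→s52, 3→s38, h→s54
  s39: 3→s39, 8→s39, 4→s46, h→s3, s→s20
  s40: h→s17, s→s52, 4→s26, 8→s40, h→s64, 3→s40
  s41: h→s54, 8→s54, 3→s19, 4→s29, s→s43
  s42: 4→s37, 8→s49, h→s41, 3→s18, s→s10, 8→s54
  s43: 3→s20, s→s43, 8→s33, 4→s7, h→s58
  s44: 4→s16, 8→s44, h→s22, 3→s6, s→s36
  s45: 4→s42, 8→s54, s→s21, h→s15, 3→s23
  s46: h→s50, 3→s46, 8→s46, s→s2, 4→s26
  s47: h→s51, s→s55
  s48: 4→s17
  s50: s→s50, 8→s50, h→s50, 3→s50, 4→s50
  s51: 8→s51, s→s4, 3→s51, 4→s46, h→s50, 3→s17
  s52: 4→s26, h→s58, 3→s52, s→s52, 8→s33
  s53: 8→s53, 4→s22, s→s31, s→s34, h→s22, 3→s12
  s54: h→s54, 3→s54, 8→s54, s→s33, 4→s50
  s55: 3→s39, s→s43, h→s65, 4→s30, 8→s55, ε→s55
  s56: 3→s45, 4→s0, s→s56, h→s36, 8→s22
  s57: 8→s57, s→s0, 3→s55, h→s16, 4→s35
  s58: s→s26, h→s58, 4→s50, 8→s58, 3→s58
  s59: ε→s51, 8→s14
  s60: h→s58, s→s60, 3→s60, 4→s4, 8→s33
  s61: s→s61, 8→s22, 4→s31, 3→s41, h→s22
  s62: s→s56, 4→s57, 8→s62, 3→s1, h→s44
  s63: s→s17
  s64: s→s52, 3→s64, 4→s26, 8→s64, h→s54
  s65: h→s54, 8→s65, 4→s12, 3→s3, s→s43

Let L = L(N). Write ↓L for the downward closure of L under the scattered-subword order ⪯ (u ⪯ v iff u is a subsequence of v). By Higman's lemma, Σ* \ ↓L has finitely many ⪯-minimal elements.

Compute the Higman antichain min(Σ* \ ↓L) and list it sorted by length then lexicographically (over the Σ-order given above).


A = [hh4, s84, 334h, 3sh4, 4444, 3shsh].

|Q|=66, |F|=53, |δ|=298 (11 ε).
min D↑ (52 st, q0=0, F={16}): 0:h→1,3→2,8→0,4→3,s→4 1:h→5,3→6,8→1,4→7,s→8 2:h→6,3→9,8→2,4→10,s→11 3:h→7,3→10,8→3,4→12,s→13 4:h→8,3→14,8→5,4→13,s→4 5:h→5,3→15,8→5,4→16,s→5 6:h→15,3→17,8→6,4→18,s→11 7:h→5,3→18,8→7,4→19,s→20 8:h→5,3→21,8→5,4→20,s→8 9:h→17,3→9,8→9,4→22,s→23 10:h→18,3→24,8→10,4→25,s→26 11:h→27,3→23,8→28,4→26,s→11 12:h→19,3→25,8→12,4→5,s→29 13:h→20,3→30,8→5,4→29,s→13 14:h→21,3→31,8→15,4→30,s→11 15:h→15,3→15,8→15,4→16,s→28 16:h→16,3→16,8→16,4→16,s→16 17:h→15,3→17,8→17,4→22,s→23 18:h→15,3→32,8→18,4→33,s→26 19:h→5,3→33,8→19,4→5,s→34 20:h→5,3→35,8→5,4→34,s→20 21:h→15,3→36,8→15,4→35,s→11 22:h→16,3→22,8→22,4→37,s→38 23:h→27,3→23,8→28,4→38,s→23 24:h→32,3→24,8→24,4→37,s→39 25:h→33,3→40,8→25,4→15,s→41 26:h→27,3→39,8→28,4→41,s→26 27:h→27,3→27,8→27,4→16,s→42 28:h→27,3→28,8→28,4→16,s→28 29:h→34,3→43,8→5,4→5,s→29 30:h→35,3→44,8→15,4→43,s→26 31:h→36,3→31,8→15,4→38,s→23 32:h→15,3→32,8→32,4→37,s→39 33:h→15,3→45,8→33,4→15,s→41 34:h→5,3→46,8→5,4→5,s→34 35:h→15,3→47,8→15,4→46,s→26 36:h→15,3→36,8→15,4→38,s→23 37:h→16,3→37,8→37,4→42,s→48 38:h→16,3→38,8→42,4→48,s→38 39:h→27,3→39,8→28,4→48,s→39 40:h→45,3→40,8→40,4→42,s→49 41:h→27,3→49,8→28,4→28,s→41 42:h→16,3→42,8→42,4→16,s→42 43:h→46,3→50,8→15,4→15,s→41 44:h→47,3→44,8→15,4→48,s→39 45:h→15,3→45,8→45,4→42,s→49 46:h→15,3→51,8→15,4→15,s→41 47:h→15,3→47,8→15,4→48,s→39 48:h→16,3→48,8→42,4→42,s→48 49:h→27,3→49,8→28,4→42,s→49 50:h→51,3→50,8→15,4→42,s→49 51:h→15,3→51,8→15,4→42,s→49.
'hh4': N↓-sim [60, 40, 7, 1] end={s50} — reject; 3/3 single-dels accept.
's84': N↓-sim [60, 40, 8, 1] end={s50} ∉↓L; 3/3 deletions ∈↓L.
'334h': N↓-sim [60, 45, 26, 8, 1] end={s50} ∉↓L; 4/4 deletions ∈↓L.
'3sh4': |S_i|=[60, 45, 14, 3, 1] end={s50} — reject; 4/4 deletions ∈↓L.
'4444': |S_i|=[60, 45, 26, 8, 1] end={s50} rej; 4/4 single-dels accept.
'3shsh': |S_i|=[60, 45, 14, 3, 2, 1] end={s50} ∉↓L; 5/5 single-dels accept.
6 minimals (antichain).


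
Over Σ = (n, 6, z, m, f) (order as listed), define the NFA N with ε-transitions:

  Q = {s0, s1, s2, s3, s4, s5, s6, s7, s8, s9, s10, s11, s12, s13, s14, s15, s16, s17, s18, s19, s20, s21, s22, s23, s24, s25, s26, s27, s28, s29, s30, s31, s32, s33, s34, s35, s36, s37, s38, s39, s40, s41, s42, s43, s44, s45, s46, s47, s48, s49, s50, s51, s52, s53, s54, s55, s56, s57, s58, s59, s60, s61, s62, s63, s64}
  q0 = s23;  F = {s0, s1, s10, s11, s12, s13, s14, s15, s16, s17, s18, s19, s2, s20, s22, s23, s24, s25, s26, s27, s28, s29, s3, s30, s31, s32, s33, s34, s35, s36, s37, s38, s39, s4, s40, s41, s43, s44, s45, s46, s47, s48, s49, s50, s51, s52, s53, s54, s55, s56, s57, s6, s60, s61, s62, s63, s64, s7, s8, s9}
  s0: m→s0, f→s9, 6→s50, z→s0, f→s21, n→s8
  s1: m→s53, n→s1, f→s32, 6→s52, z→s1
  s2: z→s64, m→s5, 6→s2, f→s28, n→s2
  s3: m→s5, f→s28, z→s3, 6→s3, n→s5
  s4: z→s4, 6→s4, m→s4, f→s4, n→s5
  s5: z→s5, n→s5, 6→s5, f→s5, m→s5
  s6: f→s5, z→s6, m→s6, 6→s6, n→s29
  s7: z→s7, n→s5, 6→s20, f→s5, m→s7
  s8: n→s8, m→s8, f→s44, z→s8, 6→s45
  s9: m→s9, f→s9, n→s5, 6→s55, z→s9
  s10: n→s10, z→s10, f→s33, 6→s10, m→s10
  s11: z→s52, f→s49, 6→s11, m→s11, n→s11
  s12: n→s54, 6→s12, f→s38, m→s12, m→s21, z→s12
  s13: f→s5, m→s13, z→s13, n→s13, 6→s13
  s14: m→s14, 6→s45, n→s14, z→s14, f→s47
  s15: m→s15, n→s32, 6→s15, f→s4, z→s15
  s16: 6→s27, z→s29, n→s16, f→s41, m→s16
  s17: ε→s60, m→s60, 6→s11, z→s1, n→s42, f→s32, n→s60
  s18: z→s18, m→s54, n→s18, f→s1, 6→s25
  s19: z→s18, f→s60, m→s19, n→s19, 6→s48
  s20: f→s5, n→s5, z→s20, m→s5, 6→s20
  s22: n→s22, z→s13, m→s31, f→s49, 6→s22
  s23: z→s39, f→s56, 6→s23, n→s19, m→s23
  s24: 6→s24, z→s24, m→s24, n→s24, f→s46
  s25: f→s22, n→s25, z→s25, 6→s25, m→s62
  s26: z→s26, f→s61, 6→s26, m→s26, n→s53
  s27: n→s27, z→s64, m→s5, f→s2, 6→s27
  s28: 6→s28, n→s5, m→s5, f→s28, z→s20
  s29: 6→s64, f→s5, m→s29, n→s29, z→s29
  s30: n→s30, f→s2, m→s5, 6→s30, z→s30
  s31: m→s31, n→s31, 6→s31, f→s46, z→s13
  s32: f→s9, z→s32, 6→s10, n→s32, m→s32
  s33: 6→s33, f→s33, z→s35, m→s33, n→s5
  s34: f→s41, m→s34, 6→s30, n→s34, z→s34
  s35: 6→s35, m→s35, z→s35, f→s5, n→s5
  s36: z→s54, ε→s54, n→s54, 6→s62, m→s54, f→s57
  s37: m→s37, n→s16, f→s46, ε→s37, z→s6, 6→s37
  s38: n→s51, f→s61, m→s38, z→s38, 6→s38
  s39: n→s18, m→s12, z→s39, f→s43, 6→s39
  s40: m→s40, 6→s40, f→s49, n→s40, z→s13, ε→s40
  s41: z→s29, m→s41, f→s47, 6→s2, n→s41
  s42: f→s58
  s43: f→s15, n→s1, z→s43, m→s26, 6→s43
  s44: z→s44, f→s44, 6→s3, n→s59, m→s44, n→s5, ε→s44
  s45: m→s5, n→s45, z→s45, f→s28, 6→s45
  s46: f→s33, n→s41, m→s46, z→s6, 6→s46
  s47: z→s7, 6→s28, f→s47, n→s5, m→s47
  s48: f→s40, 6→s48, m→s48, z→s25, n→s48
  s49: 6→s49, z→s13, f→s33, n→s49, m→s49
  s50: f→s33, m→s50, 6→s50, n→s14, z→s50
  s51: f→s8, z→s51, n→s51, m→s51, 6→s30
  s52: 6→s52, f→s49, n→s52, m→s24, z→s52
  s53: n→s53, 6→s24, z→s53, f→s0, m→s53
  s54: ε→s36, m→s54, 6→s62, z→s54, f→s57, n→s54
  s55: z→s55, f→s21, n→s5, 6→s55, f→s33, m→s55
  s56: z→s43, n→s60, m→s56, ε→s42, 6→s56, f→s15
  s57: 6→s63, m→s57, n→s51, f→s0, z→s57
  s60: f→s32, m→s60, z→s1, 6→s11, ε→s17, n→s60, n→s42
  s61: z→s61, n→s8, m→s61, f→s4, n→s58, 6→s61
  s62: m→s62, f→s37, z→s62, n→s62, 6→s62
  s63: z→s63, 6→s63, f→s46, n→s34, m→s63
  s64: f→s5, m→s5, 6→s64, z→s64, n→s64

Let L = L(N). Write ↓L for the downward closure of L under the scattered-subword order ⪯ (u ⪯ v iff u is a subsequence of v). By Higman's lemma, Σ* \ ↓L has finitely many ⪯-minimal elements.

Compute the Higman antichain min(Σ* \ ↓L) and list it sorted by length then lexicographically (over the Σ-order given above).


|Q|=65, |F|=60, |δ|=321 (8 ε).
min D↑ (59 st, q0=0, F={30}): 0:n→1,6→0,z→2,m→0,f→3 1:n→1,6→4,z→5,m→1,f→6 2:n→5,6→2,z→2,m→7,f→8 3:n→6,6→3,z→8,m→3,f→9 4:n→4,6→4,z→10,m→4,f→11 5:n→5,6→10,z→5,m→12,f→13 6:n→6,6→14,z→13,m→6,f→15 7:n→12,6→7,z→7,m→7,f→16 8:n→13,6→8,z→8,m→17,f→9 9:n→15,6→9,z→9,m→9,f→18 10:n→10,6→10,z→10,m→19,f→20 11:n→11,6→11,z→21,m→11,f→22 12:n→12,6→19,z→12,m→12,f→23 13:n→13,6→24,z→13,m→25,f→15 14:n→14,6→14,z→24,m→14,f→22 15:n→15,6→26,z→15,m→15,f→27 16:n→28,6→16,z→16,m→16,f→29 17:n→25,6→17,z→17,m→17,f→29 18:n→30,6→18,z→18,m→18,f→18 19:n→19,6→19,z→19,m→19,f→31 20:n→20,6→20,z→21,m→32,f→22 21:n→21,6→21,z→21,m→21,f→30 22:n→22,6→22,z→21,m→22,f→33 23:n→28,6→34,z→23,m→23,f→35 24:n→24,6→24,z→24,m→36,f→22 25:n→25,6→36,z→25,m→25,f→35 26:n→26,6→26,z→26,m→26,f→33 27:n→30,6→37,z→27,m→27,f→27 28:n→28,6→38,z→28,m→28,f→39 29:n→39,6→29,z→29,m→29,f→18 30:n→30,6→30,z→30,m→30,f→30 31:n→40,6→31,z→41,m→31,f→42 32:n→32,6→32,z→21,m→32,f→42 33:n→30,6→33,z→43,m→33,f→33 34:n→44,6→34,z→34,m→34,f→42 35:n→39,6→45,z→35,m→35,f→27 36:n→36,6→36,z→36,m→36,f→42 37:n→30,6→37,z→37,m→37,f→33 38:n→38,6→38,z→38,m→30,f→46 39:n→39,6→47,z→39,m→39,f→48 40:n→40,6→49,z→50,m→40,f→51 41:n→50,6→41,z→41,m→41,f→30 42:n→51,6→42,z→41,m→42,f→33 43:n→30,6→43,z→43,m→43,f→30 44:n→44,6→38,z→44,m→44,f→51 45:n→52,6→45,z→45,m→45,f→33 46:n→46,6→46,z→53,m→30,f→54 47:n→47,6→47,z→47,m→30,f→54 48:n→30,6→55,z→48,m→48,f→48 49:n→49,6→49,z→53,m→30,f→46 50:n→50,6→53,z→50,m→50,f→30 51:n→51,6→46,z→50,m→51,f→56 52:n→52,6→47,z→52,m→52,f→56 53:n→53,6→53,z→53,m→30,f→30 54:n→30,6→54,z→57,m→30,f→54 55:n→30,6→55,z→55,m→30,f→54 56:n→30,6→54,z→58,m→56,f→56 57:n→30,6→57,z→57,m→30,f→30 58:n→30,6→57,z→58,m→58,f→30.
'fffn': run [65, 55, 32, 14, 2] end={s5,s59} — reject; 4/4 single-dels accept.
'n6fzf': |S_i|=[65, 55, 37, 22, 8, 1] end={s5} ∉↓L; 5/5 deletions ∈↓L.
'zmfn6m': |S_i|=[65, 56, 49, 36, 21, 9, 1] end={s5} ∉↓L; 6/6 del acc.
3 minimals (antichain).

min(Σ*\↓L) = [fffn, n6fzf, zmfn6m].


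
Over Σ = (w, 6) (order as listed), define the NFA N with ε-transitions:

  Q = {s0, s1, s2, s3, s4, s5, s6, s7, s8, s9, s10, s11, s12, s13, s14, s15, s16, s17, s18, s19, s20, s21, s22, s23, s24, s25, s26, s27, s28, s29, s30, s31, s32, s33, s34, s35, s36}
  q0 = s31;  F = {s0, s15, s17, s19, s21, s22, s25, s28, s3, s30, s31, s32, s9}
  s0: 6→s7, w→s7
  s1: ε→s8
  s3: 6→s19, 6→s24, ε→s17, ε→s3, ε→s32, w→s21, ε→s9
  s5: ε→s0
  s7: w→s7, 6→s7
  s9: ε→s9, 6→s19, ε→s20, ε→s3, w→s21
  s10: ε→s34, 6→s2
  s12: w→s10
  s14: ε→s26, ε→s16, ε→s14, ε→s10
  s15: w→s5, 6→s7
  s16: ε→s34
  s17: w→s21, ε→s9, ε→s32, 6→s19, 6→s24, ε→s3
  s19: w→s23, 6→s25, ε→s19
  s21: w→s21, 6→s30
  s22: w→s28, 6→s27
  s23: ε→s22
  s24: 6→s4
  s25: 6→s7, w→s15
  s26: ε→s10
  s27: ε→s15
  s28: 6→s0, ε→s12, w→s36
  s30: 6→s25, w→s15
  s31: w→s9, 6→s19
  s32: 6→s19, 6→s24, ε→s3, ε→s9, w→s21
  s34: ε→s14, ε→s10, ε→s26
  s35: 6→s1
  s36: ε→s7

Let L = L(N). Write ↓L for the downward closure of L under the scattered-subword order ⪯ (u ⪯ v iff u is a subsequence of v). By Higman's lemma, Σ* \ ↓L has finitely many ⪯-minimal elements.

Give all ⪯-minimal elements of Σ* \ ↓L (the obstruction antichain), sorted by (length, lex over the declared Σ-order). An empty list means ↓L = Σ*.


|Q|=37, |F|=13, |δ|=64 (29 ε).
min D↑ (11 st, q0=0, F={9}): 0:w→1,6→2 1:w→3,6→2 2:w→4,6→5 3:w→3,6→6 4:w→7,6→8 5:w→8,6→9 6:w→8,6→5 7:w→9,6→10 8:w→10,6→9 9:w→9,6→9 10:w→9,6→9.
'666': |S_i|=[28, 21, 8, 1] end={s7} ∉↓L; 3/3 single-dels accept.
'6www': run [28, 21, 16, 12, 8] end={s10,s14,s16,s2,s26,s34,s36,s7} — reject; 4/4 del acc.
'ww6w6': |S_i|=[28, 27, 19, 8, 4, 1] end={s7} rej; 5/5 single-dels accept.
3 obstructions.

min(Σ*\↓L) = [666, 6www, ww6w6].


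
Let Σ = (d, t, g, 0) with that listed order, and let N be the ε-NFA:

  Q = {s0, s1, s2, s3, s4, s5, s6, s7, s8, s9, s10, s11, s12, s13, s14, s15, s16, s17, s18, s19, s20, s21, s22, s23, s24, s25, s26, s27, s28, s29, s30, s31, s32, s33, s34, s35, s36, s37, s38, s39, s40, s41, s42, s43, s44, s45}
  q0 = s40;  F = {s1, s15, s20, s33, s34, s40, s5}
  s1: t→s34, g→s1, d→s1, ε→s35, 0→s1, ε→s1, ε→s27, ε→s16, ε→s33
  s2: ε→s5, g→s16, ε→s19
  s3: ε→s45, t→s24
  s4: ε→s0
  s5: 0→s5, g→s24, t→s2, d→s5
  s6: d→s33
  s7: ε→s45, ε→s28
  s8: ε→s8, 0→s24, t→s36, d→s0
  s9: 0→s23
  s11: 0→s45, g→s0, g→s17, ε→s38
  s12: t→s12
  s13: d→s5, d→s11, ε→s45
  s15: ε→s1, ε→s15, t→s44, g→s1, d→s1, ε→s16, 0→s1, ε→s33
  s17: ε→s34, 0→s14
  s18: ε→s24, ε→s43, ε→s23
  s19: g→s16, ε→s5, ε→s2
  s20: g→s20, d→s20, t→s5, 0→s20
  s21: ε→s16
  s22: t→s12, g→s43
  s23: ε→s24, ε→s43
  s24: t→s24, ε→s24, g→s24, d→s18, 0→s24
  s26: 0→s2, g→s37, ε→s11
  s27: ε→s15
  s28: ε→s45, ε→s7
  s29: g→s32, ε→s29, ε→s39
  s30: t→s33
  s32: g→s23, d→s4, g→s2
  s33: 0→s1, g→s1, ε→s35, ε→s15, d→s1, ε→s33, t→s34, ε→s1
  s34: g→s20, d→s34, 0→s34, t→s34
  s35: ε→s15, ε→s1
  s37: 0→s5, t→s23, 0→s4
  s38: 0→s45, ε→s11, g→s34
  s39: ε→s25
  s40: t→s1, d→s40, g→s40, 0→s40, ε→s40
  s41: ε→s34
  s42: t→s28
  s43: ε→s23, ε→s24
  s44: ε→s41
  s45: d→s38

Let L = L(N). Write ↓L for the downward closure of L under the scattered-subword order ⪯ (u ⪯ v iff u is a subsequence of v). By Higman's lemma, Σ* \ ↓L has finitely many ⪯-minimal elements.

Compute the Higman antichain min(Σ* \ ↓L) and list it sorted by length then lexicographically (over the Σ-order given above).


min(Σ*\↓L) = [ttgtg].

|Q|=46, |F|=7, |δ|=110 (47 ε).
min D↑ (6 st, q0=0, F={5}): 0:d→0,t→1,g→0,0→0 1:d→1,t→2,g→1,0→1 2:d→2,t→2,g→3,0→2 3:d→3,t→4,g→3,0→3 4:d→4,t→4,g→5,0→4 5:d→5,t→5,g→5,0→5 [Hopcroft].
'ttgtg': N↓-sim [18, 17, 12, 9, 8, 5] end={s16,s18,s23,s24,s43} — reject; 5/5 single-dels accept.
1 words, ⪯-incomp.


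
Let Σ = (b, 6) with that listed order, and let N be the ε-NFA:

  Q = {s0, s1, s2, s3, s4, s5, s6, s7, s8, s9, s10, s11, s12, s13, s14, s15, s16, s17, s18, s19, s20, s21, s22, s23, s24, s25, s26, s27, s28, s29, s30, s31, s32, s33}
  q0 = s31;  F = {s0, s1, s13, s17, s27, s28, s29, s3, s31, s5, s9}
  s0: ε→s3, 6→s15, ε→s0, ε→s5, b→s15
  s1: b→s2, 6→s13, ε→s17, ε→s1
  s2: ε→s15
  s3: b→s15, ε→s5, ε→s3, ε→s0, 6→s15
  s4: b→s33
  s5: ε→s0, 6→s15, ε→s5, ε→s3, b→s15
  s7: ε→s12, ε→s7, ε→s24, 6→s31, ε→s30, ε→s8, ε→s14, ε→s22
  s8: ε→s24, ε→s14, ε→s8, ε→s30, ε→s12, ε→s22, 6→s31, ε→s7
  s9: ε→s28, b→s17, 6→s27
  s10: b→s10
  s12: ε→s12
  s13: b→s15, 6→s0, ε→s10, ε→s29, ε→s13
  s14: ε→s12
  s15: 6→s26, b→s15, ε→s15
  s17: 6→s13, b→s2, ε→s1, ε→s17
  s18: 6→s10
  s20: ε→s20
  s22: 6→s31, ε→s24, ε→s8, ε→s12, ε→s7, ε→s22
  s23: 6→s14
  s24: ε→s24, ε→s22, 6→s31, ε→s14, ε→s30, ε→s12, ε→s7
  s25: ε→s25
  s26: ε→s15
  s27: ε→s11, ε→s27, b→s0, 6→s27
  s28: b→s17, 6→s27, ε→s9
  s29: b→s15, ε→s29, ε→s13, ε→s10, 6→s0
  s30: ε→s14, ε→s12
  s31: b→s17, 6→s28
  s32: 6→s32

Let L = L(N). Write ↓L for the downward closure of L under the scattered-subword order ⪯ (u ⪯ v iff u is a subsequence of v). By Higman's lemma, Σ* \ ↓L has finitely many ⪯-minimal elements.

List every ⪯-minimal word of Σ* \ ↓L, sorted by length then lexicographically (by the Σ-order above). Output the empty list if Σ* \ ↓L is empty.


A = [bb, b666, 66b6].

|Q|=34, |F|=11, |δ|=90 (57 ε).
min D↑ (7 st, q0=0, F={3}): 0:b→1,6→2 1:b→3,6→4 2:b→1,6→5 3:b→3,6→3 4:b→3,6→6 5:b→6,6→5 6:b→3,6→3.
'bb': N↓-sim [16, 11, 4] end={s10,s15,s2,s26} rej; 2/2 deletions ∈↓L.
'b666': run [16, 11, 8, 5, 2] end={s15,s26} — reject; 4/4 single-dels accept.
'66b6': run [16, 15, 10, 6, 2] end={s15,s26} ∉↓L; 4/4 single-dels accept.
3 obstructions.


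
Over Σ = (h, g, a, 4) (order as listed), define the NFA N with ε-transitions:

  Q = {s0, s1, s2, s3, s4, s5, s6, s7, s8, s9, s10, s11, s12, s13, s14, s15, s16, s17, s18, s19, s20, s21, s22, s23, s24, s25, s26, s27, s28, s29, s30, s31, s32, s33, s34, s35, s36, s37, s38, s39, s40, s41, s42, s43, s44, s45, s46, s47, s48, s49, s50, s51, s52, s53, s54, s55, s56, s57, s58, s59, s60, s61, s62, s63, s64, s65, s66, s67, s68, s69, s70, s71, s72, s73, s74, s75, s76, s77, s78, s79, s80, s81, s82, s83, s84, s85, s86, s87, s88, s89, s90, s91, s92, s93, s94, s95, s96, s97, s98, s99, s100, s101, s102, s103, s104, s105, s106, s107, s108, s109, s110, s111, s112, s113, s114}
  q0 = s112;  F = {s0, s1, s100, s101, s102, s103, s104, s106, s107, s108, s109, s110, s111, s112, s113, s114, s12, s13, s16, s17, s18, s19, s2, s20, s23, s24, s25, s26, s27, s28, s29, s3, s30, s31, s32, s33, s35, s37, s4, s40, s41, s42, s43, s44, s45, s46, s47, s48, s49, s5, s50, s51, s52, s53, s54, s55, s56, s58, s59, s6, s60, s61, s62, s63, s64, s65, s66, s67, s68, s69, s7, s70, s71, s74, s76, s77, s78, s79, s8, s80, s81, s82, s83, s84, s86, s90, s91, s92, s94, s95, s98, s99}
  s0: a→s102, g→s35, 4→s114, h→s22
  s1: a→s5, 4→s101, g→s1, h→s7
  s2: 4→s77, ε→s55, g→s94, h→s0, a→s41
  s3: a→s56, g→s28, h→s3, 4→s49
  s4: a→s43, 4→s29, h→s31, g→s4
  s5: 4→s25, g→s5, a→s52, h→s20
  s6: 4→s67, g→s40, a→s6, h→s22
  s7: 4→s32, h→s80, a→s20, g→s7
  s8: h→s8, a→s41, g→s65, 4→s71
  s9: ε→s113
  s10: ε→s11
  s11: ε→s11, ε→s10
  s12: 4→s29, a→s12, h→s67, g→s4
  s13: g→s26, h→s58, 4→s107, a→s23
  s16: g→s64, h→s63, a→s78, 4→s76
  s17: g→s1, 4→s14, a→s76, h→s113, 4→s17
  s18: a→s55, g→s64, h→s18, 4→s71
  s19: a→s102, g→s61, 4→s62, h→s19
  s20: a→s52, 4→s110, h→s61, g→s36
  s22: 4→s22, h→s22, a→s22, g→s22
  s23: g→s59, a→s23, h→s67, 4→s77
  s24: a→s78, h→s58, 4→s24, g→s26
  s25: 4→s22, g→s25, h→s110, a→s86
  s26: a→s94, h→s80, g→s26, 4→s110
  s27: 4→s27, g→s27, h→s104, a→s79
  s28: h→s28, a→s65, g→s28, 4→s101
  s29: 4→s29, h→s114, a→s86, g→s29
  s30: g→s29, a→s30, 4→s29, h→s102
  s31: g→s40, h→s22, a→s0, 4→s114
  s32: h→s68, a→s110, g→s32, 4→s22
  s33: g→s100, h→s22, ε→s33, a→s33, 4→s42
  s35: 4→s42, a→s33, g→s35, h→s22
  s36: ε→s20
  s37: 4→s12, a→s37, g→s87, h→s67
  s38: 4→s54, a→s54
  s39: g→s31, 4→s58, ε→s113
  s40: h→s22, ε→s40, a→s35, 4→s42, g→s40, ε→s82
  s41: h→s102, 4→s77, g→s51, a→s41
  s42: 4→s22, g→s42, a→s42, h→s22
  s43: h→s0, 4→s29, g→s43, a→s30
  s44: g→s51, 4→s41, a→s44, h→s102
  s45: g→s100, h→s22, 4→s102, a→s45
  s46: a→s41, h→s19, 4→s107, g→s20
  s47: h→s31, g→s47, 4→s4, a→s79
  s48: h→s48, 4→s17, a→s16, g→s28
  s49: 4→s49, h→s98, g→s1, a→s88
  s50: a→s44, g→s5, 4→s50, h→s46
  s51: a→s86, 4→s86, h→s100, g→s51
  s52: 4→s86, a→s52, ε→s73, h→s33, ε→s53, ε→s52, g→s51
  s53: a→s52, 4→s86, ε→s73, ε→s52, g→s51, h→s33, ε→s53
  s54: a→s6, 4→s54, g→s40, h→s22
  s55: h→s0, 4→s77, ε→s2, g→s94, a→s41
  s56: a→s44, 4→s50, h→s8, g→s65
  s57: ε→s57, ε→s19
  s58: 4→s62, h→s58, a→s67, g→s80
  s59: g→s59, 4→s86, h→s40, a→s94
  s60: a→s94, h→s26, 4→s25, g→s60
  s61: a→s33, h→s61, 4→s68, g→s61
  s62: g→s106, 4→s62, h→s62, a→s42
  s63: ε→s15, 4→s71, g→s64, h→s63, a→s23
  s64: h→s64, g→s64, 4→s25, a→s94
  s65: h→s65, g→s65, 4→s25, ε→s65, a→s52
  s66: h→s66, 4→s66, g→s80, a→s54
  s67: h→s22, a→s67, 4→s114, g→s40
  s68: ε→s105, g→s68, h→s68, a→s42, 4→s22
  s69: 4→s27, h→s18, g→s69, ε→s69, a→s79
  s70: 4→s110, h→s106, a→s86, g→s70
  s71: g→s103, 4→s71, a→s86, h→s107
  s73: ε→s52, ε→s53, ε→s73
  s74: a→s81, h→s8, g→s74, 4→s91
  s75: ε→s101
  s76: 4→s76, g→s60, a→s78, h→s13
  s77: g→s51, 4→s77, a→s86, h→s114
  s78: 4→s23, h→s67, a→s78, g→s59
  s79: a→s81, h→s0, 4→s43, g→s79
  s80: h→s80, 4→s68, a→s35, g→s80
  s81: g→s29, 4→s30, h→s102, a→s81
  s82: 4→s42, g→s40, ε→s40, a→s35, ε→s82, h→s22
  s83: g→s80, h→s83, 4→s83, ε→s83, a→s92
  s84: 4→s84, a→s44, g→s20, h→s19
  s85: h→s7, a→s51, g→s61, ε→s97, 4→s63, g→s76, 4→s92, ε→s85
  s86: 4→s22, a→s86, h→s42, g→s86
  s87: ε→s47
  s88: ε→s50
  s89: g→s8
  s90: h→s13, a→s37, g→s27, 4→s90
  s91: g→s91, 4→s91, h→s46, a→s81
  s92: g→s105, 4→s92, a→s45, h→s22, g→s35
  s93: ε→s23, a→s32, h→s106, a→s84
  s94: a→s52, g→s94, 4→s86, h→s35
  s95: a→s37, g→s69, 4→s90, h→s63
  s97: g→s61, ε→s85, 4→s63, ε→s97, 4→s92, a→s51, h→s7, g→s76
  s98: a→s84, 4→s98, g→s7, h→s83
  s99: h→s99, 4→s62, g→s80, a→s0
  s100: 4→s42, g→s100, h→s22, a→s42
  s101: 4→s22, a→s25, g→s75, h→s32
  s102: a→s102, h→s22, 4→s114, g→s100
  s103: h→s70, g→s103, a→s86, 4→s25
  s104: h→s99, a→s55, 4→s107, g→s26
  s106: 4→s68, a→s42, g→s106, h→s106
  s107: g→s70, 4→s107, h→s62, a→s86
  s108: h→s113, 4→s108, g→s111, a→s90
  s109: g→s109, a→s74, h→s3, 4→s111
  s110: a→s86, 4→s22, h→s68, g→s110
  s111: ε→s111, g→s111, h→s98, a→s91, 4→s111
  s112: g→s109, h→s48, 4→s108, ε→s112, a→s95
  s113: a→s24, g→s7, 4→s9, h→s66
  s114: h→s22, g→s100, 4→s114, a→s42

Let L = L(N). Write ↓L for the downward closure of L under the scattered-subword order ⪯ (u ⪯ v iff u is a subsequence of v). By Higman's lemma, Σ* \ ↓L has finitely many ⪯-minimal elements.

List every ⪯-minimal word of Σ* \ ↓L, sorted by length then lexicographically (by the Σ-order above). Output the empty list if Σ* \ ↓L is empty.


A = [hg44, aahh, ah4a4, 4hhah, gaaga4, aa44a4].

|Q|=115, |F|=92, |δ|=433 (39 ε).
min D↑ (90 st, q0=0, F={43}): 0:h→1,g→2,a→3,4→4 1:h→1,g→5,a→6,4→7 2:h→8,g→2,a→9,4→10 3:h→11,g→12,a→13,4→14 4:h→15,g→10,a→14,4→4 5:h→5,g→5,a→16,4→17 6:h→11,g→18,a→19,4→20 7:h→15,g→21,a→20,4→7 8:h→8,g→5,a→22,4→23 9:h→24,g→9,a→25,4→26 10:h→27,g→10,a→26,4→10 11:h→11,g→18,a→28,4→29 12:h→30,g→12,a→31,4→32 13:h→33,g→34,a→13,4→35 14:h→36,g→32,a→13,4→14 15:h→37,g→38,a→39,4→15 16:h→16,g→16,a→40,4→41 17:h→42,g→17,a→41,4→43 18:h→18,g→18,a→44,4→41 19:h→33,g→45,a→19,4→28 20:h→36,g→46,a→19,4→20 21:h→38,g→21,a→47,4→17 22:h→24,g→16,a→48,4→49 23:h→27,g→21,a→49,4→23 24:h→24,g→16,a→50,4→29 25:h→51,g→52,a→25,4→53 26:h→54,g→26,a→25,4→26 27:h→55,g→38,a→56,4→27 28:h→33,g→45,a→28,4→57 29:h→58,g→59,a→60,4→29 30:h→30,g→18,a→61,4→29 31:h→62,g→31,a→25,4→63 32:h→64,g→32,a→31,4→32 33:h→43,g→65,a→33,4→66 34:h→67,g→34,a→31,4→68 35:h→33,g→68,a→35,4→52 36:h→69,g→70,a→28,4→58 37:h→37,g→71,a→72,4→37 38:h→71,g→38,a→73,4→42 39:h→69,g→70,a→19,4→39 40:h→74,g→75,a→40,4→60 41:h→76,g→41,a→60,4→43 42:h→77,g→42,a→76,4→43 43:h→43,g→43,a→43,4→43 44:h→78,g→44,a→40,4→60 45:h→65,g→45,a→44,4→60 46:h→70,g→46,a→44,4→41 47:h→73,g→47,a→40,4→41 48:h→51,g→75,a→48,4→50 49:h→54,g→47,a→48,4→49 50:h→51,g→75,a→50,4→57 51:h→43,g→79,a→51,4→66 52:h→66,g→52,a→60,4→52 53:h→51,g→52,a→53,4→52 54:h→80,g→73,a→50,4→58 55:h→55,g→71,a→81,4→55 56:h→80,g→73,a→48,4→56 57:h→66,g→75,a→60,4→57 58:h→82,g→83,a→60,4→58 59:h→83,g→59,a→60,4→41 60:h→84,g→60,a→60,4→43 61:h→62,g→44,a→50,4→57 62:h→43,g→78,a→51,4→66 63:h→62,g→63,a→53,4→52 64:h→85,g→70,a→61,4→58 65:h→43,g→65,a→78,4→84 66:h→43,g→79,a→84,4→66 67:h→43,g→65,a→62,4→66 68:h→67,g→68,a→63,4→52 69:h→69,g→71,a→33,4→82 70:h→71,g→70,a→44,4→76 71:h→71,g→71,a→78,4→77 72:h→43,g→65,a→86,4→72 73:h→87,g→73,a→40,4→76 74:h→43,g→79,a→74,4→84 75:h→79,g→75,a→60,4→60 76:h→77,g→76,a→60,4→43 77:h→77,g→77,a→84,4→43 78:h→43,g→78,a→74,4→84 79:h→43,g→79,a→84,4→84 80:h→80,g→87,a→51,4→82 81:h→43,g→78,a→88,4→81 82:h→82,g→89,a→84,4→82 83:h→89,g→83,a→60,4→76 84:h→43,g→84,a→84,4→43 85:h→85,g→71,a→62,4→82 86:h→43,g→65,a→86,4→33 87:h→87,g→87,a→74,4→77 88:h→43,g→79,a→88,4→51 89:h→89,g→89,a→84,4→77.
'hg44': N↓-sim [102, 82, 36, 10, 1] end={s22} ∉↓L; 4/4 del acc.
'aahh': N↓-sim [102, 82, 38, 12, 1] end={s22} rej; 4/4 deletions ∈↓L.
'ah4a4': |S_i|=[102, 82, 51, 17, 3, 1] end={s22} rej; 5/5 single-dels accept.
'4hhah': run [102, 86, 57, 26, 16, 1] end={s22} rej; 5/5 deletions ∈↓L.
'gaaga4': |S_i|=[102, 78, 50, 18, 7, 3, 1] end={s22} ∉↓L; 6/6 single-dels accept.
'aa44a4': |S_i|=[102, 82, 38, 27, 8, 3, 1] end={s22} rej; 6/6 del acc.
6 words, ⪯-incomp.


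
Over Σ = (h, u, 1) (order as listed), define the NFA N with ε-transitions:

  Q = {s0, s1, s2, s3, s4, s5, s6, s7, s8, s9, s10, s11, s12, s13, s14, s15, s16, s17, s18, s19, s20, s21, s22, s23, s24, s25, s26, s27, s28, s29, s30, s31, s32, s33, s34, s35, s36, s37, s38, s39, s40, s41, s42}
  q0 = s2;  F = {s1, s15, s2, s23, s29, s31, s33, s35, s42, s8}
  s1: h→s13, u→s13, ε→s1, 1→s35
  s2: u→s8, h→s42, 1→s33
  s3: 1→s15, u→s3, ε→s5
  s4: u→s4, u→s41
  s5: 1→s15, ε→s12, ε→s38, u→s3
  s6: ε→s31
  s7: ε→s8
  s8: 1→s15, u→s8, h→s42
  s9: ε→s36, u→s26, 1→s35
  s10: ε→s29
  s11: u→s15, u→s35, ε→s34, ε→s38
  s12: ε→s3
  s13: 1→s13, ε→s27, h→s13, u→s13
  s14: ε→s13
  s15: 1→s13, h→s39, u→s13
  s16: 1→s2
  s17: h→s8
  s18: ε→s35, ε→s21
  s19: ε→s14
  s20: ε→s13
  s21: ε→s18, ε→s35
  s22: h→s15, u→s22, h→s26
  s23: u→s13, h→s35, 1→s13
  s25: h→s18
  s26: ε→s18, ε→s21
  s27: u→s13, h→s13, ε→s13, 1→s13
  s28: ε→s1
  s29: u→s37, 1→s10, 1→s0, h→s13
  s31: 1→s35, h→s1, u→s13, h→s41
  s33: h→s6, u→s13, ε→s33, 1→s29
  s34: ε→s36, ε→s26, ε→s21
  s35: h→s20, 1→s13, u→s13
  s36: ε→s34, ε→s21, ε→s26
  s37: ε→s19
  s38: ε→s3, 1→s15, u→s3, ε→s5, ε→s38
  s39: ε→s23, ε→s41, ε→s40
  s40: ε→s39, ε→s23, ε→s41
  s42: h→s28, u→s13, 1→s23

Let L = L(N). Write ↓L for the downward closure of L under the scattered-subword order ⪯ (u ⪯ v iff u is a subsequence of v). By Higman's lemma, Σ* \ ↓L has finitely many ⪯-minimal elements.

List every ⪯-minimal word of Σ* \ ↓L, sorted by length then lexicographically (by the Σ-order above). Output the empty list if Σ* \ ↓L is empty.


min(Σ*\↓L) = [hu, 1u, hhh, h11, u11, 11h].

|Q|=43, |F|=10, |δ|=96 (40 ε).
min D↑ (11 st, q0=0, F={5}): 0:h→1,u→2,1→3 1:h→4,u→5,1→6 2:h→1,u→2,1→7 3:h→8,u→5,1→9 4:h→5,u→5,1→10 5:h→5,u→5,1→5 6:h→10,u→5,1→5 7:h→6,u→5,1→5 8:h→4,u→5,1→10 9:h→5,u→5,1→9 10:h→5,u→5,1→5 (ε-aug+det+¬).
'hu': run [23, 13, 2] end={s13,s27} rej; 2/2 single-dels accept.
'1u': N↓-sim [23, 19, 5] end={s13,s14,s19,s27,s37} rej; 2/2 deletions ∈↓L.
'hhh': run [23, 13, 7, 3] end={s13,s20,s27} rej; 3/3 single-dels accept.
'h11': |S_i|=[23, 13, 5, 2] end={s13,s27} rej; 3/3 del acc.
'u11': |S_i|=[23, 16, 9, 2] end={s13,s27} rej; 3/3 single-dels accept.
'11h': run [23, 19, 10, 3] end={s13,s20,s27} — reject; 3/3 del acc.
6 minimals (antichain).


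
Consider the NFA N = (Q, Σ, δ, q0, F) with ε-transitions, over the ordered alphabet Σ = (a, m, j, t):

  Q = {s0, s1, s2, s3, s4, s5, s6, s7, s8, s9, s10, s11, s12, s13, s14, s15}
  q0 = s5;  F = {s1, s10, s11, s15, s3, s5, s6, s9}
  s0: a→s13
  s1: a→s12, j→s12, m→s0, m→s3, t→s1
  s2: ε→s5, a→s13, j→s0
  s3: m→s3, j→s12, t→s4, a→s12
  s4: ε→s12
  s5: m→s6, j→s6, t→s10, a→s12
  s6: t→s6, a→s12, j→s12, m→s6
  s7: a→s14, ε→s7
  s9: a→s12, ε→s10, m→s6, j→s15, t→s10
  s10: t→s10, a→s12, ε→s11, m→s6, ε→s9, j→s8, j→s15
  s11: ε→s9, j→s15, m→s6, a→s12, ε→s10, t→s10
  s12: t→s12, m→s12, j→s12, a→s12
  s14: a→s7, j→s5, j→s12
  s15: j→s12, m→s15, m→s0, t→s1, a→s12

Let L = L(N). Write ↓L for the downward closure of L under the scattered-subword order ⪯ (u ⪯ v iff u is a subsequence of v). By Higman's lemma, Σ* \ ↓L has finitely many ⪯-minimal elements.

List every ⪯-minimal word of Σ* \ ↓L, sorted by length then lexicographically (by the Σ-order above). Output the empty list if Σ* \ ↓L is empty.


|Q|=16, |F|=8, |δ|=54 (8 ε).
min D↑ (7 st, q0=0, F={1}): 0:a→1,m→2,j→2,t→3 1:a→1,m→1,j→1,t→1 2:a→1,m→2,j→1,t→2 3:a→1,m→2,j→4,t→3 4:a→1,m→4,j→1,t→5 5:a→1,m→6,j→1,t→5 6:a→1,m→6,j→1,t→1 (ε-aug+det+¬).
'a': run [13, 2] end={s12,s13} — reject; 1/1 deletions ∈↓L.
'mj': N↓-sim [13, 8, 1] end={s12} ∉↓L; 2/2 single-dels accept.
'jj': run [13, 9, 1] end={s12} rej; 2/2 single-dels accept.
'tjtmt': run [13, 12, 8, 6, 5, 2] end={s12,s4} rej; 5/5 deletions ∈↓L.
4 obstructions.

A = [a, mj, jj, tjtmt].


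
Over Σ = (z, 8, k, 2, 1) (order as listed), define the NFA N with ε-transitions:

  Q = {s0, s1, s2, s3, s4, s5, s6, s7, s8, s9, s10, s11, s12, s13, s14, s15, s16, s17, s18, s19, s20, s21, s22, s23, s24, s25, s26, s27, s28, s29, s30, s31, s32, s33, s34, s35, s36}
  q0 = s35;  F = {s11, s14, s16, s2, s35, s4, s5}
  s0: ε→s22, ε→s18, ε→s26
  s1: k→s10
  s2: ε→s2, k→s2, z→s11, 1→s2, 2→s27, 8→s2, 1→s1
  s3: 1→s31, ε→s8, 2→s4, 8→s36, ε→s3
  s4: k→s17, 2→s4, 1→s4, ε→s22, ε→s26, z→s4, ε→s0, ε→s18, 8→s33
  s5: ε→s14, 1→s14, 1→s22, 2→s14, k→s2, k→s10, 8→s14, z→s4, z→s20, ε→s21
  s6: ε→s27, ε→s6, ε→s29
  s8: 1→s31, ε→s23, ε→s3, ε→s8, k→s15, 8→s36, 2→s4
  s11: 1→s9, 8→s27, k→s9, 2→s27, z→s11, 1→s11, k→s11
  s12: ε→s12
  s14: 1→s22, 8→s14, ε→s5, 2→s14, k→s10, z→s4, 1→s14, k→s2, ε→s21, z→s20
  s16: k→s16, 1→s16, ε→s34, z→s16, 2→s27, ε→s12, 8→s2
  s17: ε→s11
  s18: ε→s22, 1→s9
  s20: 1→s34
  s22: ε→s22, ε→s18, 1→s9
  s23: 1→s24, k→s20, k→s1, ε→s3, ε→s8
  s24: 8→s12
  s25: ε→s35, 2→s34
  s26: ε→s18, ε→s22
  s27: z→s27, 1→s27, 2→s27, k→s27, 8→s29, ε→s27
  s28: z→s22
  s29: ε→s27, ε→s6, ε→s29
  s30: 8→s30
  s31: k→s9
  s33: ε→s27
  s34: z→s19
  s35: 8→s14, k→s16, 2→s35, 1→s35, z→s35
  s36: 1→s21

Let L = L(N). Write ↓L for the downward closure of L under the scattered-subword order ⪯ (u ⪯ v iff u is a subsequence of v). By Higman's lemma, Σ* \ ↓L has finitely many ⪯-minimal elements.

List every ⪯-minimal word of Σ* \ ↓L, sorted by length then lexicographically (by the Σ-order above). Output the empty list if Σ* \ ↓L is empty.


|Q|=37, |F|=7, |δ|=107 (37 ε).
min D↑ (7 st, q0=0, F={5}): 0:z→0,8→1,k→2,2→0,1→0 1:z→3,8→1,k→4,2→1,1→1 2:z→2,8→4,k→2,2→5,1→2 3:z→3,8→5,k→6,2→3,1→3 4:z→6,8→4,k→4,2→5,1→4 5:z→5,8→5,k→5,2→5,1→5 6:z→6,8→5,k→6,2→5,1→6 [Hopcroft].
'k2': run [24, 13, 3] end={s27,s29,s6} rej; 2/2 del acc.
'8z8': run [24, 21, 15, 4] end={s27,s29,s33,s6} — reject; 3/3 del acc.
2 words, ⪯-incomp.

A = [k2, 8z8].


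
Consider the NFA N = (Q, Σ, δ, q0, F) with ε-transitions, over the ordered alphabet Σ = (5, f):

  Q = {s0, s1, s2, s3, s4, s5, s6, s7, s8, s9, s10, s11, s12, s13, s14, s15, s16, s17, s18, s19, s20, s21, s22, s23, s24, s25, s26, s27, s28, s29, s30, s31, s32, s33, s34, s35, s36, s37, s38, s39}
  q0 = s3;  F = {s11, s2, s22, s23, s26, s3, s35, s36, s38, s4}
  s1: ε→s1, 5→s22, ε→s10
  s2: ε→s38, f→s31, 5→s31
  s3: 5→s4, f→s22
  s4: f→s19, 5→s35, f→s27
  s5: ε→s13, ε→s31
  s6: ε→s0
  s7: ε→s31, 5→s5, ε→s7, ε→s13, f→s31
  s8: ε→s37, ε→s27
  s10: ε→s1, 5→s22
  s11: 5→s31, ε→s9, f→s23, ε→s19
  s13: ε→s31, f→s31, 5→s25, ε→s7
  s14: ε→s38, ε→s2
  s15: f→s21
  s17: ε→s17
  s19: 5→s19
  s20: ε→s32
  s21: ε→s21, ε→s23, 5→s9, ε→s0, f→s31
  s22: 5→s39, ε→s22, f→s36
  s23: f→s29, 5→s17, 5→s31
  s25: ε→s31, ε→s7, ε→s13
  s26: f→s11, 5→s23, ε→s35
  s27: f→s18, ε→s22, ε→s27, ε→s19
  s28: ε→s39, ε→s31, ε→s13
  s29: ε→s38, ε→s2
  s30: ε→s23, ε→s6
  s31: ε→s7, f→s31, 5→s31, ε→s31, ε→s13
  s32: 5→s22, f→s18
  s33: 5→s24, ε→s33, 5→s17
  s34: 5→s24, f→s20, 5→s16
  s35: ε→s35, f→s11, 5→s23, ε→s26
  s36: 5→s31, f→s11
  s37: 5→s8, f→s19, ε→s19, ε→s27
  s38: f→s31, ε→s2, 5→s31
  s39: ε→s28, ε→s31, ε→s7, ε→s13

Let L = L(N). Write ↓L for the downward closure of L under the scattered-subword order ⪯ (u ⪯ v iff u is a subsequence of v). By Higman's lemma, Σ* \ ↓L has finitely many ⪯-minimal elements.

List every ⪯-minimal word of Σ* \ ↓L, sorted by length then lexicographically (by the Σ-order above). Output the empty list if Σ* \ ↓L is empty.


|Q|=40, |F|=10, |δ|=95 (51 ε).
min D↑ (9 st, q0=0, F={4}): 0:5→1,f→2 1:5→3,f→2 2:5→4,f→5 3:5→6,f→7 4:5→4,f→4 5:5→4,f→7 6:5→4,f→8 7:5→4,f→6 8:5→4,f→4.
'f5': |S_i|=[23, 19, 9] end={s13,s17,s19,s25,s28,s31,s39,s5,s7} ∉↓L; 2/2 del acc.
'5555': |S_i|=[23, 22, 17, 11, 7] end={s13,s17,s19,s25,s31,s5,s7} — reject; 4/4 deletions ∈↓L.
'555ff': |S_i|=[23, 22, 17, 11, 8, 5] end={s13,s25,s31,s5,s7} rej; 5/5 del acc.
'55ffff': N↓-sim [23, 22, 17, 13, 10, 8, 5] end={s13,s25,s31,s5,s7} rej; 6/6 del acc.
'ffffff': N↓-sim [23, 19, 15, 13, 10, 8, 5] end={s13,s25,s31,s5,s7} — reject; 6/6 deletions ∈↓L.
5 words, ⪯-incomp.

Antichain: [f5, 5555, 555ff, 55ffff, ffffff].


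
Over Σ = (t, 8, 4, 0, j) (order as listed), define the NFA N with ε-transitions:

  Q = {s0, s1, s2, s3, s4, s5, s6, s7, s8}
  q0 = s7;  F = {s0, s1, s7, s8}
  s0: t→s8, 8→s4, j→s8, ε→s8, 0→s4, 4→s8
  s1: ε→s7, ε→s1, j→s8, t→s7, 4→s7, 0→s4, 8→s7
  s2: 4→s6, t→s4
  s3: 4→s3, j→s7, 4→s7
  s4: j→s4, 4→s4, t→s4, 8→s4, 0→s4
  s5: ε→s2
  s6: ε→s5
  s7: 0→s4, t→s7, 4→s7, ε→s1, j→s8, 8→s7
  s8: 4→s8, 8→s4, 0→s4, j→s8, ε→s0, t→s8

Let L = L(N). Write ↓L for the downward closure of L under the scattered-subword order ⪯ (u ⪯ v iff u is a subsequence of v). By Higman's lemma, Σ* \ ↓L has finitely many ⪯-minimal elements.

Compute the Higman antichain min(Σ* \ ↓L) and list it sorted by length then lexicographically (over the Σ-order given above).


A = [0, j8].

|Q|=9, |F|=4, |δ|=37 (7 ε).
min D↑ (3 st, q0=0, F={1}): 0:t→0,8→0,4→0,0→1,j→2 1:t→1,8→1,4→1,0→1,j→1 2:t→2,8→1,4→2,0→1,j→2.
'0': run [5, 1] end={s4} ∉↓L; 1/1 single-dels accept.
'j8': run [5, 3, 1] end={s4} rej; 2/2 del acc.
2 words, ⪯-incomp.


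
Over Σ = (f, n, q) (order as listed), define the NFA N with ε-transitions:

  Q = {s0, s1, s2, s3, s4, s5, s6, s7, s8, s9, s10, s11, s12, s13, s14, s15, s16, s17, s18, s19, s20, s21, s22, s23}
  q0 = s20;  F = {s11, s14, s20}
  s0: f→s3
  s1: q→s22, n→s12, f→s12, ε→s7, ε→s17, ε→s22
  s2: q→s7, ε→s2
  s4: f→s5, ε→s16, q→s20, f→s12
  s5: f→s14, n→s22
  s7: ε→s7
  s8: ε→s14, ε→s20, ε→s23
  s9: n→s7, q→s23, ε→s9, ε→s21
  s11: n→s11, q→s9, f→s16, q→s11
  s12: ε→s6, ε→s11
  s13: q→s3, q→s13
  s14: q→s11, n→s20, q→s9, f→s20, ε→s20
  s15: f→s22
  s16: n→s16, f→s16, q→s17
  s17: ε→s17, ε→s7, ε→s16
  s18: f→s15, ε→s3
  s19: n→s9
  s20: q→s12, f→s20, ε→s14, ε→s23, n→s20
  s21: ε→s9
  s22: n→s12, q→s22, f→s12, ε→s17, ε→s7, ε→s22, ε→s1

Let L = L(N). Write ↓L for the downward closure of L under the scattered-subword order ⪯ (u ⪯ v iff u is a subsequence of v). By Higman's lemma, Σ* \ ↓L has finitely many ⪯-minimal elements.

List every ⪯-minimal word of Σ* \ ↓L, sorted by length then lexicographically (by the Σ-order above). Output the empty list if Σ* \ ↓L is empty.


|Q|=24, |F|=3, |δ|=59 (25 ε).
min D↑ (3 st, q0=0, F={2}): 0:f→0,n→0,q→1 1:f→2,n→1,q→1 2:f→2,n→2,q→2 (ε-aug+det+¬).
'qf': N↓-sim [11, 9, 3] end={s16,s17,s7} ∉↓L; 2/2 single-dels accept.
1 minimals (antichain).

A = [qf].
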